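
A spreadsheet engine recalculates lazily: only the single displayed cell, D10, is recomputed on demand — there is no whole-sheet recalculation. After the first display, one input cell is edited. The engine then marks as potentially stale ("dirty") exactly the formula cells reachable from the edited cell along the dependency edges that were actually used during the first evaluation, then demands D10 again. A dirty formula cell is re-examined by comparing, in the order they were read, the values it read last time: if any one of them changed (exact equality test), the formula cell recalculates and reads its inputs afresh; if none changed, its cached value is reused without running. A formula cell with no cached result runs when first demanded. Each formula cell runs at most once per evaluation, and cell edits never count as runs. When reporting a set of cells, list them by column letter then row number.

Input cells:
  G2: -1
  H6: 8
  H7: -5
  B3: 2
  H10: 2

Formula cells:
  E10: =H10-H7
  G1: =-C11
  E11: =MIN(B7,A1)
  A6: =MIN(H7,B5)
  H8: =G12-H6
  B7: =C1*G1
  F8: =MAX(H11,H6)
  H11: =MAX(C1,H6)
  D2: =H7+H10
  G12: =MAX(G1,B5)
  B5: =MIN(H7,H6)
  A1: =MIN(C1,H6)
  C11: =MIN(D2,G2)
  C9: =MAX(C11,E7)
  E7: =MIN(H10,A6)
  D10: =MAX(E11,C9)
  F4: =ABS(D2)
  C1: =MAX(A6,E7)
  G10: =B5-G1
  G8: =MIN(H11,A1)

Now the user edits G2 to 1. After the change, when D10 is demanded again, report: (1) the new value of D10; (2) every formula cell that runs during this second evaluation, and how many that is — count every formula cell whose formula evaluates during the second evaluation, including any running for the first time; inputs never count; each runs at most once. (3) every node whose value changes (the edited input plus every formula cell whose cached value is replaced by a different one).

New value of D10: -3.
Formula cells that run: C11 — 1 in total.
Values that change: G2.
Key observation: the change is absorbed at C11 — it re-runs but produces the same value, and the output's value is unchanged.

First evaluation (everything demanded from the output):
  B5 = MIN(-5, 8) = -5
  A6 = MIN(-5, -5) = -5
  D2 = -5 + 2 = -3
  C11 = MIN(-3, -1) = -3
  E7 = MIN(2, -5) = -5
  C1 = MAX(-5, -5) = -5
  A1 = MIN(-5, 8) = -5
  C9 = MAX(-3, -5) = -3
  G1 = -(-3) = 3
  B7 = -5 * 3 = -15
  E11 = MIN(-15, -5) = -15
  D10 = MAX(-15, -3) = -3

Propagation after the edit:
  C11: runs — G2 -1->1; result -3 (same value as before).
  C9: checked — values it read are unchanged (C11 unchanged, E7 unchanged); reused cached -3 without running.
  G1: checked — values it read are unchanged (C11 unchanged); reused cached 3 without running.
  B7: checked — values it read are unchanged (C1 unchanged, G1 unchanged); reused cached -15 without running.
  E11: checked — values it read are unchanged (B7 unchanged, A1 unchanged); reused cached -15 without running.
  D10: checked — values it read are unchanged (E11 unchanged, C9 unchanged); reused cached -3 without running.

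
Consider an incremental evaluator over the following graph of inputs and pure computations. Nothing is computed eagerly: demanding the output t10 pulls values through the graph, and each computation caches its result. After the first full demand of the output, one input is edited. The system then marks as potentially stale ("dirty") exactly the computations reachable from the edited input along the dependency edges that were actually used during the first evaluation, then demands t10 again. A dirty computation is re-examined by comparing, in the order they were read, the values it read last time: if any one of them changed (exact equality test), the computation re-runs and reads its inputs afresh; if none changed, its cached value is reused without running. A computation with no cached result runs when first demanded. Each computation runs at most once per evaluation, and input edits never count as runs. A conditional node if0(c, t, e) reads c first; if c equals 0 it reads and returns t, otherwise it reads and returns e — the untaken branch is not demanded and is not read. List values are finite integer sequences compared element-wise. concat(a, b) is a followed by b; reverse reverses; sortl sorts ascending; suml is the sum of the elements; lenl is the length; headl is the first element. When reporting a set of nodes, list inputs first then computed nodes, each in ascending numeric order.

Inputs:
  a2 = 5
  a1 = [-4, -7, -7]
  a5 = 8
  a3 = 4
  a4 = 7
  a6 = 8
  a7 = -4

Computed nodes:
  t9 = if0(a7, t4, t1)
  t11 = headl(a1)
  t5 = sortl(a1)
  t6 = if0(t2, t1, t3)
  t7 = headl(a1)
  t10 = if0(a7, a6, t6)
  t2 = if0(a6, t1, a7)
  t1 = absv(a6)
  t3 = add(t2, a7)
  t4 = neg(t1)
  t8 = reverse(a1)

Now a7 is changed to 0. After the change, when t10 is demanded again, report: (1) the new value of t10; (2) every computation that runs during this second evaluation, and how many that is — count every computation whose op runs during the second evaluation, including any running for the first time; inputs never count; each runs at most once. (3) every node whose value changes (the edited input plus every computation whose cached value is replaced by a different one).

Initial pass — values computed on the first demand:
  t2 = if0(a6=8 -> else branch a7) = -4
  t3 = add(-4, -4) = -8
  t6 = if0(t2=-4 -> else branch t3) = -8
  t10 = if0(a7=-4 -> else branch t6) = -8

Second demand — change propagation:
  t2: dirty yet unreached — the second evaluation never asks for it.
  t3: dirty yet unreached — the second evaluation never asks for it.
  t6: dirty yet unreached — the second evaluation never asks for it.
  t10: re-runs because a7 -4->0; new result 8.

The important point: the flipped condition redirects demand; t2, t3, t6 are left stale, never re-checked.

t10 now evaluates to 8.
Run set: t10 (1 run).
Changed values: a7, t10.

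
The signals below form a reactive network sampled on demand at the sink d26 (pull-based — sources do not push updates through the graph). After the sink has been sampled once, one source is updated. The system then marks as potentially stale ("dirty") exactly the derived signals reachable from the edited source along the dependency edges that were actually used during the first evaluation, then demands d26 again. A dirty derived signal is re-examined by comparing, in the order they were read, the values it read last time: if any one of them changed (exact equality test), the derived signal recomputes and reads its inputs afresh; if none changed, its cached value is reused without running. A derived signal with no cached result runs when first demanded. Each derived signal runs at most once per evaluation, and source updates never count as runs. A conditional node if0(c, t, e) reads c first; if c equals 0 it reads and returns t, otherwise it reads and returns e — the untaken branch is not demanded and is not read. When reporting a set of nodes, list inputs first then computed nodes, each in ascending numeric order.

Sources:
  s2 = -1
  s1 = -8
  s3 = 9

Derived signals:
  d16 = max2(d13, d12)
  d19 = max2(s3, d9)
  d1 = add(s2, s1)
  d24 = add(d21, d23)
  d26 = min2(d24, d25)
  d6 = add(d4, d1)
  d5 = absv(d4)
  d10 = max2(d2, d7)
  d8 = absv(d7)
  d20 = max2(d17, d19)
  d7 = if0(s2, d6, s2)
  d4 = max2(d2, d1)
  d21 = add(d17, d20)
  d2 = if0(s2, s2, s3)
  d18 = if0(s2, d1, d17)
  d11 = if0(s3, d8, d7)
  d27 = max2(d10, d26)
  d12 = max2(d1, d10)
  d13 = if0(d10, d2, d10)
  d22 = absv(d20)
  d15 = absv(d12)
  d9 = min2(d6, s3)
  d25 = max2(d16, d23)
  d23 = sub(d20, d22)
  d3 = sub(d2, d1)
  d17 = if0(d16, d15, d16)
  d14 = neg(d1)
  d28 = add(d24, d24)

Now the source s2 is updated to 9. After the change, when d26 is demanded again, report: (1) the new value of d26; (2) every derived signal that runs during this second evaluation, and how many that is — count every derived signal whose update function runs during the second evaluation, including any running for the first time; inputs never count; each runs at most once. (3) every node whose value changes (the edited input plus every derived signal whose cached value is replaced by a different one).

Initial pass — values computed on the first demand:
  d1 = add(-1, -8) = -9
  d2 = if0(s2=-1 -> else branch s3) = 9
  d4 = max2(9, -9) = 9
  d6 = add(9, -9) = 0
  d7 = if0(s2=-1 -> else branch s2) = -1
  d9 = min2(0, 9) = 0
  d10 = max2(9, -1) = 9
  d12 = max2(-9, 9) = 9
  d13 = if0(d10=9 -> else branch d10) = 9
  d16 = max2(9, 9) = 9
  d17 = if0(d16=9 -> else branch d16) = 9
  d19 = max2(9, 0) = 9
  d20 = max2(9, 9) = 9
  d21 = add(9, 9) = 18
  d22 = absv(9) = 9
  d23 = sub(9, 9) = 0
  d24 = add(18, 0) = 18
  d25 = max2(9, 0) = 9
  d26 = min2(18, 9) = 9

Second demand — change propagation:
  d1: re-runs because s2 -1->9; new result 1.
  d2: re-runs because s2 -1->9; new result 9 (unchanged).
  d4: re-runs because d1 -9->1; new result 9 (unchanged).
  d6: re-runs because d1 -9->1; new result 10.
  d7: re-runs because s2 -1->9; s2 -1->9; new result 9.
  d9: re-runs because d6 0->10; new result 9.
  d10: re-runs because d7 -1->9; new result 9 (unchanged).
  d12: re-runs because d1 -9->1; new result 9 (unchanged).
  d13: re-examined; everything it read last time is the same (d10 unchanged, d10 unchanged) — cache 9 kept, no run.
  d16: re-examined; everything it read last time is the same (d13 unchanged, d12 unchanged) — cache 9 kept, no run.
  d17: re-examined; everything it read last time is the same (d16 unchanged, d16 unchanged) — cache 9 kept, no run.
  d19: re-runs because d9 0->9; new result 9 (unchanged).
  d20: re-examined; everything it read last time is the same (d17 unchanged, d19 unchanged) — cache 9 kept, no run.
  d21: re-examined; everything it read last time is the same (d17 unchanged, d20 unchanged) — cache 18 kept, no run.
  d22: re-examined; everything it read last time is the same (d20 unchanged) — cache 9 kept, no run.
  d23: re-examined; everything it read last time is the same (d20 unchanged, d22 unchanged) — cache 0 kept, no run.
  d24: re-examined; everything it read last time is the same (d21 unchanged, d23 unchanged) — cache 18 kept, no run.
  d25: re-examined; everything it read last time is the same (d16 unchanged, d23 unchanged) — cache 9 kept, no run.
  d26: re-examined; everything it read last time is the same (d24 unchanged, d25 unchanged) — cache 9 kept, no run.

The important point: at d13 every value read last time is unchanged, so the dirty flag clears without a run.

d26 now evaluates to 9.
Run set: d1, d2, d4, d6, d7, d9, d10, d12, d19 (9 run).
Changed values: s2, d1, d6, d7, d9.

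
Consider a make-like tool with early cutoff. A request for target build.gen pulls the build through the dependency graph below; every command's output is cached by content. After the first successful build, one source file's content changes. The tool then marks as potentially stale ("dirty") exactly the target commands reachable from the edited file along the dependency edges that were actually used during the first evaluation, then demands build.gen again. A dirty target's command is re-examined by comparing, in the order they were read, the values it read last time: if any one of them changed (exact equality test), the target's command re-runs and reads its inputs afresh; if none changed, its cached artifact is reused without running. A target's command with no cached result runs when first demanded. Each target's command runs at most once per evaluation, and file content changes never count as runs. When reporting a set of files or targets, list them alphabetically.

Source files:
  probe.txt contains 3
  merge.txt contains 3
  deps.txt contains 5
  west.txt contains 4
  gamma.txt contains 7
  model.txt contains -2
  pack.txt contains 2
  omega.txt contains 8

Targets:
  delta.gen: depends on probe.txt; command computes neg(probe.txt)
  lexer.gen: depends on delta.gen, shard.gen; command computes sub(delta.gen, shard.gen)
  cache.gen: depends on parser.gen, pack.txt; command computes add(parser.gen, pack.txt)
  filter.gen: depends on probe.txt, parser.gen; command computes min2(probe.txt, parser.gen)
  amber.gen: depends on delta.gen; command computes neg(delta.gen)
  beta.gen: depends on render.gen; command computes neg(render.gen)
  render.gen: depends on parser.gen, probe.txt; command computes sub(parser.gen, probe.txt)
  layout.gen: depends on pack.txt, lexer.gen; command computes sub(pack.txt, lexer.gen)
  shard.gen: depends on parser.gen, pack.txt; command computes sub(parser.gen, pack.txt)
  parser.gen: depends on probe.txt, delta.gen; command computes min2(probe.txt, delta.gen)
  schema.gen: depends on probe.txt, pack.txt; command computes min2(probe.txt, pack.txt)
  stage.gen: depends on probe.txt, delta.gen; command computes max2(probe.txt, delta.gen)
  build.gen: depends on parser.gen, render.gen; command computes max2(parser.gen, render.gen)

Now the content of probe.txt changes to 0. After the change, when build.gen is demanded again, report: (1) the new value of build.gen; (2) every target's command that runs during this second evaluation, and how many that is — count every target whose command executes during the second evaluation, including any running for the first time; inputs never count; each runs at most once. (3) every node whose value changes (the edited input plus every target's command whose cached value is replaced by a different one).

Demanding build.gen again yields 0.
4 target commands run: build.gen, delta.gen, parser.gen, render.gen.
The nodes whose values change: build.gen, delta.gen, parser.gen, probe.txt, render.gen.

First demand of the output computes:
  delta.gen = neg(3) = -3
  parser.gen = min2(3, -3) = -3
  render.gen = sub(-3, 3) = -6
  build.gen = max2(-3, -6) = -3

After the edit, cleaning proceeds:
  delta.gen: a read changed (probe.txt 3->0) — executes, giving 0.
  parser.gen: a read changed (probe.txt 3->0; delta.gen -3->0) — executes, giving 0.
  render.gen: a read changed (parser.gen -3->0; probe.txt 3->0) — executes, giving 0.
  build.gen: a read changed (parser.gen -3->0; render.gen -6->0) — executes, giving 0.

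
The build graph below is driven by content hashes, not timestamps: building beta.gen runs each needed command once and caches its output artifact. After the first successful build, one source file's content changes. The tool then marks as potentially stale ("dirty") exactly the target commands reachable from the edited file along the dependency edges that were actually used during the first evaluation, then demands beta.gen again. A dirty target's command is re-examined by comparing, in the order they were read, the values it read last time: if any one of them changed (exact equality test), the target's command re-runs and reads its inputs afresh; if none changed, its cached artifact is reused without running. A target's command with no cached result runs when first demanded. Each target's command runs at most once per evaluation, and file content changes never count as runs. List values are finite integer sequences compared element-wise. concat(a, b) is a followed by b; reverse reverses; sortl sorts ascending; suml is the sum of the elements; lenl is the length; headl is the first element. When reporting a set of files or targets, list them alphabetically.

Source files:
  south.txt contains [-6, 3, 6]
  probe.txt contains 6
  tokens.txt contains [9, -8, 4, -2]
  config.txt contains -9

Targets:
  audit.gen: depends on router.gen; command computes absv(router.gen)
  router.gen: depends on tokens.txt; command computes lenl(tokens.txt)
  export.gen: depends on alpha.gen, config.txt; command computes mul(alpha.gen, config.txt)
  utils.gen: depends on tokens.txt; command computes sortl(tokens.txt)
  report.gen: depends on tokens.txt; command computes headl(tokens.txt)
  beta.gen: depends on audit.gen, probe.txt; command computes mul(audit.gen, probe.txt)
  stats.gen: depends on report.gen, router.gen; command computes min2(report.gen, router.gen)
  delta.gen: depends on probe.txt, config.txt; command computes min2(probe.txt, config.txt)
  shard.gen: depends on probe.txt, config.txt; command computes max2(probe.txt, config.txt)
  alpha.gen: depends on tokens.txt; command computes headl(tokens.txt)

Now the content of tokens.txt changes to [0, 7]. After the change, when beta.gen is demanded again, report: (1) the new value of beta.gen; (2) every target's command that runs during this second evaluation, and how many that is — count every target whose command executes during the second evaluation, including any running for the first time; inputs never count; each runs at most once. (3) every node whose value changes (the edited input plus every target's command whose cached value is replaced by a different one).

beta.gen now evaluates to 12.
Run set: audit.gen, beta.gen, router.gen (3 run).
Changed values: audit.gen, beta.gen, router.gen, tokens.txt.

Initial pass — values computed on the first demand:
  router.gen = lenl([9, -8, 4, -2]) = 4
  audit.gen = absv(4) = 4
  beta.gen = mul(4, 6) = 24

Second demand — change propagation:
  router.gen: re-runs because tokens.txt [9, -8, 4, -2]->[0, 7]; new result 2.
  audit.gen: re-runs because router.gen 4->2; new result 2.
  beta.gen: re-runs because audit.gen 4->2; new result 12.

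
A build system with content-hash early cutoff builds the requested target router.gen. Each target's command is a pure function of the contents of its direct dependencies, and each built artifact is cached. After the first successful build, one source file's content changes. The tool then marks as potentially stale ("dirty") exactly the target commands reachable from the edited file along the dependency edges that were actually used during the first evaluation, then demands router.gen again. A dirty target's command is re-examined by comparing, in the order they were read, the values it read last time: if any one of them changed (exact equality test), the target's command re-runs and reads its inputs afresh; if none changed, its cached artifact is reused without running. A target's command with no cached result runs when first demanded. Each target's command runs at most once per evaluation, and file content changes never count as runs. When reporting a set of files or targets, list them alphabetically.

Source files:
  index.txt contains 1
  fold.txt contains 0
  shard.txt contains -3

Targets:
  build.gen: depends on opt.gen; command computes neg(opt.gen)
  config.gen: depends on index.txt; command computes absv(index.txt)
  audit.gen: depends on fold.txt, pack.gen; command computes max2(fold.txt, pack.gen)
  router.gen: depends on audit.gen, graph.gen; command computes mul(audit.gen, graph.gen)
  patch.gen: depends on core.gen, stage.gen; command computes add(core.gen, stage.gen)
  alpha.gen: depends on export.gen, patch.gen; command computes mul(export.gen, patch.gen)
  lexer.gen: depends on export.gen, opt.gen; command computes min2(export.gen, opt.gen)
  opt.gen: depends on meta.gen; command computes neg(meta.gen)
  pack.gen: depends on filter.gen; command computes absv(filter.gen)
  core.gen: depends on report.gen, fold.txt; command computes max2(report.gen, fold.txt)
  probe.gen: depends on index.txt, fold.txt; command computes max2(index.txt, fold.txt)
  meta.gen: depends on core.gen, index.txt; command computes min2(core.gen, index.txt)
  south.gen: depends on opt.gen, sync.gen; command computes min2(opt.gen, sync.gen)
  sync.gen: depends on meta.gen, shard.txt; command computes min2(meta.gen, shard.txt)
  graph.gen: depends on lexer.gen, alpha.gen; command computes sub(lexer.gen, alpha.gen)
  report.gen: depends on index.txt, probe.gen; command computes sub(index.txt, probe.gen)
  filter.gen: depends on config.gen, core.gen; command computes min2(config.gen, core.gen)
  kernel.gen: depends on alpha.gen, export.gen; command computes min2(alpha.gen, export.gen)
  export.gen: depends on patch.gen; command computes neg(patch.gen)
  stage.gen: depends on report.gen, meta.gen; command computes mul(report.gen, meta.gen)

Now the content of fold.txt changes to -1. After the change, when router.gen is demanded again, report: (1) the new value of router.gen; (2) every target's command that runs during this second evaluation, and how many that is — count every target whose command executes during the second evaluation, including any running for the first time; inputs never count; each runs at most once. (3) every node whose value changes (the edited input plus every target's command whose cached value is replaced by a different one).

First evaluation (everything demanded from the output):
  config.gen = absv(1) = 1
  probe.gen = max2(1, 0) = 1
  report.gen = sub(1, 1) = 0
  core.gen = max2(0, 0) = 0
  filter.gen = min2(1, 0) = 0
  meta.gen = min2(0, 1) = 0
  opt.gen = neg(0) = 0
  pack.gen = absv(0) = 0
  audit.gen = max2(0, 0) = 0
  stage.gen = mul(0, 0) = 0
  patch.gen = add(0, 0) = 0
  export.gen = neg(0) = 0
  alpha.gen = mul(0, 0) = 0
  lexer.gen = min2(0, 0) = 0
  graph.gen = sub(0, 0) = 0
  router.gen = mul(0, 0) = 0

Propagation after the edit:
  probe.gen: runs — fold.txt 0->-1; result 1 (same value as before).
  report.gen: checked — values it read are unchanged (index.txt unchanged, probe.gen unchanged); reused cached 0 without running.
  core.gen: runs — fold.txt 0->-1; result 0 (same value as before).
  filter.gen: checked — values it read are unchanged (config.gen unchanged, core.gen unchanged); reused cached 0 without running.
  meta.gen: checked — values it read are unchanged (core.gen unchanged, index.txt unchanged); reused cached 0 without running.
  opt.gen: checked — values it read are unchanged (meta.gen unchanged); reused cached 0 without running.
  pack.gen: checked — values it read are unchanged (filter.gen unchanged); reused cached 0 without running.
  audit.gen: runs — fold.txt 0->-1; result 0 (same value as before).
  stage.gen: checked — values it read are unchanged (report.gen unchanged, meta.gen unchanged); reused cached 0 without running.
  patch.gen: checked — values it read are unchanged (core.gen unchanged, stage.gen unchanged); reused cached 0 without running.
  export.gen: checked — values it read are unchanged (patch.gen unchanged); reused cached 0 without running.
  alpha.gen: checked — values it read are unchanged (export.gen unchanged, patch.gen unchanged); reused cached 0 without running.
  lexer.gen: checked — values it read are unchanged (export.gen unchanged, opt.gen unchanged); reused cached 0 without running.
  graph.gen: checked — values it read are unchanged (lexer.gen unchanged, alpha.gen unchanged); reused cached 0 without running.
  router.gen: checked — values it read are unchanged (audit.gen unchanged, graph.gen unchanged); reused cached 0 without running.

Key observation: the cutoff stops propagation at report.gen — its inputs' values are unchanged, so it reuses its cache.

New value of router.gen: 0.
Target commands that run: audit.gen, core.gen, probe.gen — 3 in total.
Values that change: fold.txt.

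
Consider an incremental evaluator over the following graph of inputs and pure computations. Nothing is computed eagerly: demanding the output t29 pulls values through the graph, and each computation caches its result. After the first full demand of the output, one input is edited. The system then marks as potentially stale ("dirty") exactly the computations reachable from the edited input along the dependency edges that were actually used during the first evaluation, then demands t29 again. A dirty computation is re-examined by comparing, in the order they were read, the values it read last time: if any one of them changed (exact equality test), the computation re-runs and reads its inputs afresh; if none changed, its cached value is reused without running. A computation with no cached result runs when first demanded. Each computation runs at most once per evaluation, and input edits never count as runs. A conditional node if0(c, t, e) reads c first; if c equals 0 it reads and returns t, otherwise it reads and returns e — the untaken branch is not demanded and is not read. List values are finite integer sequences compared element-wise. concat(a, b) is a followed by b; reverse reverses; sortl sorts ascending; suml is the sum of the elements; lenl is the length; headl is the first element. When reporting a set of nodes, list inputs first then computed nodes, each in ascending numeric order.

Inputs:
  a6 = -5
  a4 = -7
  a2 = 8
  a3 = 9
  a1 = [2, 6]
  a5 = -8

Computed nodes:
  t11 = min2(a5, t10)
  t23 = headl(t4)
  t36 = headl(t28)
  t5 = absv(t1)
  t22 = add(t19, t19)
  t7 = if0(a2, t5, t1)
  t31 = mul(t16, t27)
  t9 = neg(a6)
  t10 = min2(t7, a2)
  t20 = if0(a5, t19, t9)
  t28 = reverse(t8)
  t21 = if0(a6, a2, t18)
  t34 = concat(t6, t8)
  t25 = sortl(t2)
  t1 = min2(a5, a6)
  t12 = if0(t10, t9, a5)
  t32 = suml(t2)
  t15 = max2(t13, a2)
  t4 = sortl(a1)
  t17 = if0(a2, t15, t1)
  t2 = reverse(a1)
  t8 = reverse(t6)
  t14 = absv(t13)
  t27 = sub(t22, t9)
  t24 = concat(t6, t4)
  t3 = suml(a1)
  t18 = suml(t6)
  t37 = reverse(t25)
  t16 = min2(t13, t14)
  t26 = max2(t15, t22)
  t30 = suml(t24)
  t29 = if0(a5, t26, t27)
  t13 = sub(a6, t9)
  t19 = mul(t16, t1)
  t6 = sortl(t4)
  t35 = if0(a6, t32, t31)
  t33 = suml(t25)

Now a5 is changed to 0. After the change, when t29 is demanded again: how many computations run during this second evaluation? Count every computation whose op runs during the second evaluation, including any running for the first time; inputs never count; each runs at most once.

Initial pass — values computed on the first demand:
  t1 = min2(-8, -5) = -8
  t9 = neg(-5) = 5
  t13 = sub(-5, 5) = -10
  t14 = absv(-10) = 10
  t16 = min2(-10, 10) = -10
  t19 = mul(-10, -8) = 80
  t22 = add(80, 80) = 160
  t27 = sub(160, 5) = 155
  t29 = if0(a5=-8 -> else branch t27) = 155

Second demand — change propagation:
  t1: re-runs because a5 -8->0; new result -5.
  t15: newly demanded (no cache) — executes and yields 8.
  t19: re-runs because t1 -8->-5; new result 50.
  t22: re-runs because t19 80->50; t19 80->50; new result 100.
  t26: newly demanded (no cache) — executes and yields 100.
  t27: dirty yet unreached — the second evaluation never asks for it.
  t29: re-runs because a5 -8->0; new result 100.

The important point: the flipped condition redirects demand; t27 is left stale, never re-checked.

Run set: t1, t15, t19, t22, t26, t29 (6 run).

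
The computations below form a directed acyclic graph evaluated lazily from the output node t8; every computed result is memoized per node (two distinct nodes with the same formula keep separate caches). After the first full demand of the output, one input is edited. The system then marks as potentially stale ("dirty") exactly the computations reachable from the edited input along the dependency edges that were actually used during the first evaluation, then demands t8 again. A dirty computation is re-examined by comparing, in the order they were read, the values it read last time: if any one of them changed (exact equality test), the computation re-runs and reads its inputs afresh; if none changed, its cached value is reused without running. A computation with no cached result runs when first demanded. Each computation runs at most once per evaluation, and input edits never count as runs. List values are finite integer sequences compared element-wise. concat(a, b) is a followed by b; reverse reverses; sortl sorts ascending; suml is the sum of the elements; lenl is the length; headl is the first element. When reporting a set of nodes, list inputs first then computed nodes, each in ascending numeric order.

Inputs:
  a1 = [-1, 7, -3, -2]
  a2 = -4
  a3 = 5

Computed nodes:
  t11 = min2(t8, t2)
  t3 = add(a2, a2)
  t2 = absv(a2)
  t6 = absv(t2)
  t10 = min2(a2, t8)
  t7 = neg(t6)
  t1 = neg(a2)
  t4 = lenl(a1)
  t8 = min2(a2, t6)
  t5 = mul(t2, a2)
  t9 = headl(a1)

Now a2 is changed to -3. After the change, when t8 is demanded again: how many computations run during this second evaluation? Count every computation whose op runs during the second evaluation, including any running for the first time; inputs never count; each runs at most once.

3 computations run: t2, t6, t8.

First demand of the output computes:
  t2 = absv(-4) = 4
  t6 = absv(4) = 4
  t8 = min2(-4, 4) = -4

After the edit, cleaning proceeds:
  t2: a read changed (a2 -4->-3) — executes, giving 3.
  t6: a read changed (t2 4->3) — executes, giving 3.
  t8: a read changed (a2 -4->-3; t6 4->3) — executes, giving -3.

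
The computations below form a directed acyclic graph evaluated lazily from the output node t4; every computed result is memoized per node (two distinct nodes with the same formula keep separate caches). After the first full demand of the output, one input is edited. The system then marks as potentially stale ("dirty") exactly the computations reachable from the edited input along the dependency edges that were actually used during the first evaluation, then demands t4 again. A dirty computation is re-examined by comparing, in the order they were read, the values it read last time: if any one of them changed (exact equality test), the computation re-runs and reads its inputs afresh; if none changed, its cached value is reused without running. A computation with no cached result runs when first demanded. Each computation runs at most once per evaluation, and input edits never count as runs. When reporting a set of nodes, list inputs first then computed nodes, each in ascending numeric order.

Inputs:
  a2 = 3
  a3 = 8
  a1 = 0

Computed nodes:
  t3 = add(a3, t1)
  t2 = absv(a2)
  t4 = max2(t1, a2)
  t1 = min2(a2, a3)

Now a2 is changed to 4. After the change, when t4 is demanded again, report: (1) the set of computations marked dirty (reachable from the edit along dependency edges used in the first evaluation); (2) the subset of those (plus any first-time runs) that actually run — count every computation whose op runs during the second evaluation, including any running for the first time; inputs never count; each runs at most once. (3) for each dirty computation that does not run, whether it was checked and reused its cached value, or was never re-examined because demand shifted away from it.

First demand of the output computes:
  t1 = min2(3, 8) = 3
  t4 = max2(3, 3) = 3

After the edit, cleaning proceeds:
  t1: a read changed (a2 3->4) — executes, giving 4.
  t4: a read changed (t1 3->4; a2 3->4) — executes, giving 4.

The edit dirties: t1, t4.
2 computations run: t1, t4.
No dirty computation escaped a run.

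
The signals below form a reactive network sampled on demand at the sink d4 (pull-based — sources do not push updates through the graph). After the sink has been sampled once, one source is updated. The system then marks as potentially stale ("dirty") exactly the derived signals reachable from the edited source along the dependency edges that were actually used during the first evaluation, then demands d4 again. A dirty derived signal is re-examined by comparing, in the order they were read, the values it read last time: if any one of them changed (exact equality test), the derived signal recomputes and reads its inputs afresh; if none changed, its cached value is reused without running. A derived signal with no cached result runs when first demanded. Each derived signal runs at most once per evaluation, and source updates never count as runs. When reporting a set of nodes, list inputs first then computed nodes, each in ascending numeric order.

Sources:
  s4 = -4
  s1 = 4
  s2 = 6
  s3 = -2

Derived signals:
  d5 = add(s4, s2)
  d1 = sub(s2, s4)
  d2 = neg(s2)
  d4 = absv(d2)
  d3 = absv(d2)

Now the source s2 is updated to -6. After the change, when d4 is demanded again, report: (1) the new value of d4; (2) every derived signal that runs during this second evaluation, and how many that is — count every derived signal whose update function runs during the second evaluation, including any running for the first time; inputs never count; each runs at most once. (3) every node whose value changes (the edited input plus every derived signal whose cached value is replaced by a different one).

d4 now evaluates to 6.
Run set: d2, d4 (2 run).
Changed values: s2, d2.

Initial pass — values computed on the first demand:
  d2 = neg(6) = -6
  d4 = absv(-6) = 6

Second demand — change propagation:
  d2: re-runs because s2 6->-6; new result 6.
  d4: re-runs because d2 -6->6; new result 6 (unchanged).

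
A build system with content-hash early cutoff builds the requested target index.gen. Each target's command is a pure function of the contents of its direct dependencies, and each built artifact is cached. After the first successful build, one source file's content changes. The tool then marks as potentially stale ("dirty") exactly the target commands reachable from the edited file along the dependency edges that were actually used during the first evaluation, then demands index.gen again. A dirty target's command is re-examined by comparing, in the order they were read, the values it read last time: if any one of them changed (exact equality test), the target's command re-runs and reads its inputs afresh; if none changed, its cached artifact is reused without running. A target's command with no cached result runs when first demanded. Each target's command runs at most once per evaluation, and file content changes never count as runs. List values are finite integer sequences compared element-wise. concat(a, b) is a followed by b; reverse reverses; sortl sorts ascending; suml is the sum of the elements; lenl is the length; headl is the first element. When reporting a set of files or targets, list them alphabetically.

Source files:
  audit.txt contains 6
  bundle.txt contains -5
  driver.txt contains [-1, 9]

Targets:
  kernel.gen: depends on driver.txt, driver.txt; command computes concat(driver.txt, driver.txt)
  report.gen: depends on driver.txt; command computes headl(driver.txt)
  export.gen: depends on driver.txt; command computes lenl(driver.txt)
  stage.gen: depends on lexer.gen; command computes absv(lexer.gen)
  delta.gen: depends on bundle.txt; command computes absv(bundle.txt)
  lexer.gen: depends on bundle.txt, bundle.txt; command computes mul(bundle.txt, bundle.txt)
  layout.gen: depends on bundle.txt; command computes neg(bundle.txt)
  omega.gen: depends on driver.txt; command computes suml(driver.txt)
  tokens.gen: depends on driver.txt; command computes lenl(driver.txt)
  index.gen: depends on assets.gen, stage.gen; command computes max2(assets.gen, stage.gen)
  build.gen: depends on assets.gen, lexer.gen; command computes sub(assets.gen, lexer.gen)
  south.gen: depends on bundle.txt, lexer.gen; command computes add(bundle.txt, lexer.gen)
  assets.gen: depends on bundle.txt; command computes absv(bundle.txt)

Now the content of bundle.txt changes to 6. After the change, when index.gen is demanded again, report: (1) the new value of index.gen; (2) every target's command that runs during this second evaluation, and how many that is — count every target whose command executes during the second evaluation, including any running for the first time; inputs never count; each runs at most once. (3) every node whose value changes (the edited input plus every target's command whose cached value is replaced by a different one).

New value of index.gen: 36.
Target commands that run: assets.gen, index.gen, lexer.gen, stage.gen — 4 in total.
Values that change: assets.gen, bundle.txt, index.gen, lexer.gen, stage.gen.

First evaluation (everything demanded from the output):
  assets.gen = absv(-5) = 5
  lexer.gen = mul(-5, -5) = 25
  stage.gen = absv(25) = 25
  index.gen = max2(5, 25) = 25

Propagation after the edit:
  assets.gen: runs — bundle.txt -5->6; result 6.
  lexer.gen: runs — bundle.txt -5->6; bundle.txt -5->6; result 36.
  stage.gen: runs — lexer.gen 25->36; result 36.
  index.gen: runs — assets.gen 5->6; stage.gen 25->36; result 36.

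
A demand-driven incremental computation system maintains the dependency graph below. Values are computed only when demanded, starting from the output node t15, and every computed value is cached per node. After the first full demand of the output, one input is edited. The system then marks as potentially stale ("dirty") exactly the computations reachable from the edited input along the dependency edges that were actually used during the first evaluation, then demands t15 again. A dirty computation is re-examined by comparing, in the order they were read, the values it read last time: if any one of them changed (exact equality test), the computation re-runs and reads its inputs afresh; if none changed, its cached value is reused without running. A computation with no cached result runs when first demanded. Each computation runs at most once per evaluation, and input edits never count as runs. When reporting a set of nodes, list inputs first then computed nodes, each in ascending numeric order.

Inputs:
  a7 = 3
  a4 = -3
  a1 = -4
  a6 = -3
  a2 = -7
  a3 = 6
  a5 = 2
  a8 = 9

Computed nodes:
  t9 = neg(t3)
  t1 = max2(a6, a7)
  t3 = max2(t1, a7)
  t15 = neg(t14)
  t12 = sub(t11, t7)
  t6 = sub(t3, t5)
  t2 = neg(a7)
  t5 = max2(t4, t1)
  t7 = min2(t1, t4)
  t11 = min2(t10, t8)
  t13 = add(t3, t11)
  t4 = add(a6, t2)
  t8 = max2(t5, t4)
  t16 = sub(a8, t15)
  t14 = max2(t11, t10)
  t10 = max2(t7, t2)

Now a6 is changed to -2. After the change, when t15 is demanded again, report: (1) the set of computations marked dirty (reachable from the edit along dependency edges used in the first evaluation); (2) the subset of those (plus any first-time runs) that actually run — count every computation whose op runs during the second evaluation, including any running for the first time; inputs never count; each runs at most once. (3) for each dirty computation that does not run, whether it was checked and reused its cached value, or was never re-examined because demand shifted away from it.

Marked dirty: t1, t4, t5, t7, t8, t10, t11, t14, t15.
Computations that run: t1, t4, t5, t7, t8, t10 — 6 in total.
Checked but reused from cache: t11, t14, t15.
Key observation: the cutoff stops propagation at t11 — its inputs' values are unchanged, so it reuses its cache.

First evaluation (everything demanded from the output):
  t1 = max2(-3, 3) = 3
  t2 = neg(3) = -3
  t4 = add(-3, -3) = -6
  t5 = max2(-6, 3) = 3
  t7 = min2(3, -6) = -6
  t8 = max2(3, -6) = 3
  t10 = max2(-6, -3) = -3
  t11 = min2(-3, 3) = -3
  t14 = max2(-3, -3) = -3
  t15 = neg(-3) = 3

Propagation after the edit:
  t1: runs — a6 -3->-2; result 3 (same value as before).
  t4: runs — a6 -3->-2; result -5.
  t5: runs — t4 -6->-5; result 3 (same value as before).
  t7: runs — t4 -6->-5; result -5.
  t8: runs — t4 -6->-5; result 3 (same value as before).
  t10: runs — t7 -6->-5; result -3 (same value as before).
  t11: checked — values it read are unchanged (t10 unchanged, t8 unchanged); reused cached -3 without running.
  t14: checked — values it read are unchanged (t11 unchanged, t10 unchanged); reused cached -3 without running.
  t15: checked — values it read are unchanged (t14 unchanged); reused cached 3 without running.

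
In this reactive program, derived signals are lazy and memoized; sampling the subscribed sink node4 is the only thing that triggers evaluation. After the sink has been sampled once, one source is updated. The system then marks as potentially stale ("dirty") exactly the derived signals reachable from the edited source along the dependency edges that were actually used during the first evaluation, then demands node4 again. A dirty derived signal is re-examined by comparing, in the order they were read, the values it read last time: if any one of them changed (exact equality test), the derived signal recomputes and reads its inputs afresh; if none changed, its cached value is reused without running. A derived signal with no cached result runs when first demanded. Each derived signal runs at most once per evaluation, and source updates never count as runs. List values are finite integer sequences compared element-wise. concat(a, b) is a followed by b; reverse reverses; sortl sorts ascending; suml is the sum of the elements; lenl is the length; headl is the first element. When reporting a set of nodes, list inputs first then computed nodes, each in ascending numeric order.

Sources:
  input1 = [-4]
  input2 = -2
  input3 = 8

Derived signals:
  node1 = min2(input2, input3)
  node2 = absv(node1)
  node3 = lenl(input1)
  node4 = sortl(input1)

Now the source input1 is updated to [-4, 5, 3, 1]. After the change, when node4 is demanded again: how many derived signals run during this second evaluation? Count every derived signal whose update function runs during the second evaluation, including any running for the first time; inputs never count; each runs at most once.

1 derived signals run: node4.

First demand of the output computes:
  node4 = sortl([-4]) = [-4]

After the edit, cleaning proceeds:
  node4: a read changed (input1 [-4]->[-4, 5, 3, 1]) — executes, giving [-4, 1, 3, 5].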